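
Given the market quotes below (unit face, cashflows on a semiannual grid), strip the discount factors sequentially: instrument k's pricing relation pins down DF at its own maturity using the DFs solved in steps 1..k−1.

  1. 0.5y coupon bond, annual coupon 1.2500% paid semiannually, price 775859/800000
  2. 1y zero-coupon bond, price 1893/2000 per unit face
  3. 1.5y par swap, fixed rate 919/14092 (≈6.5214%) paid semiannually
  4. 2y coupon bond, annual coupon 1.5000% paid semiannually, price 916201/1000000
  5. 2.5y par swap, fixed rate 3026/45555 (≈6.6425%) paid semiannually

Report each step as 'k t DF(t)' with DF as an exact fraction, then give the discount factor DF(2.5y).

1 1/2 4819/5000
2 1 1893/2000
3 3/2 9081/10000
4 2 2221/2500
5 5/2 8487/10000
DF(2.5y) = 8487/10000 ≈ 0.848700

step 1 [0.5y] bond c/2=1/160: DF=(775859/800000 − 1/160·(0))/(1+1/160) = 4819/5000 ≈ 0.963800
step 2 [1y] zero: DF = P = 1893/2000 ≈ 0.946500
step 3 [1.5y] swap r/2=919/28184: DF=(1 − 919/28184·(0.963800+0.946500))/(1+919/28184) = 9081/10000 ≈ 0.908100
step 4 [2y] bond c/2=3/400: DF=(916201/1000000 − 3/400·(0.963800+0.946500+0.908100))/(1+3/400) = 2221/2500 ≈ 0.888400
step 5 [2.5y] swap r/2=1513/45555: DF=(1 − 1513/45555·(0.963800+0.946500+0.908100+0.888400))/(1+1513/45555) = 8487/10000 ≈ 0.848700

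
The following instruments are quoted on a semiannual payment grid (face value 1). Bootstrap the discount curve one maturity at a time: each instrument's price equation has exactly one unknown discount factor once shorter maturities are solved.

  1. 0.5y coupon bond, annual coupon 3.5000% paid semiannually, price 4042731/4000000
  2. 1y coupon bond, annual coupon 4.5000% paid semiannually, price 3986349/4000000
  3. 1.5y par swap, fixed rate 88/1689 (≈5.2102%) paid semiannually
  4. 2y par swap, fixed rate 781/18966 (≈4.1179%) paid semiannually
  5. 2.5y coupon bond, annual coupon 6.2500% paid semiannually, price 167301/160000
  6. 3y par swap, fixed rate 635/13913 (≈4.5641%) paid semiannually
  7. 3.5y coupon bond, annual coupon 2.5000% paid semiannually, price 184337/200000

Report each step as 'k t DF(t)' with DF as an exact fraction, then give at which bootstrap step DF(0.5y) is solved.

step 1 [0.5y] bond c/2=7/400: DF=(4042731/4000000 − 7/400·(0))/(1+7/400) = 9933/10000 ≈ 0.993300
step 2 [1y] bond c/2=9/400: DF=(3986349/4000000 − 9/400·(0.993300))/(1+9/400) = 1191/1250 ≈ 0.952800
step 3 [1.5y] swap r/2=44/1689: DF=(1 − 44/1689·(0.993300+0.952800))/(1+44/1689) = 2313/2500 ≈ 0.925200
step 4 [2y] swap r/2=781/37932: DF=(1 − 781/37932·(0.993300+0.952800+0.925200))/(1+781/37932) = 9219/10000 ≈ 0.921900
step 5 [2.5y] bond c/2=1/32: DF=(167301/160000 − 1/32·(0.993300+0.952800+0.925200+0.921900))/(1+1/32) = 899/1000 ≈ 0.899000
step 6 [3y] swap r/2=635/27826: DF=(1 − 635/27826·(0.993300+0.952800+0.925200+0.921900+0.899000))/(1+635/27826) = 873/1000 ≈ 0.873000
step 7 [3.5y] bond c/2=1/80: DF=(184337/200000 − 1/80·(0.993300+0.952800+0.925200+0.921900+0.899000+0.873000))/(1+1/80) = 526/625 ≈ 0.841600

1 1/2 9933/10000
2 1 1191/1250
3 3/2 2313/2500
4 2 9219/10000
5 5/2 899/1000
6 3 873/1000
7 7/2 526/625
DF(0.5y) is solved at step 1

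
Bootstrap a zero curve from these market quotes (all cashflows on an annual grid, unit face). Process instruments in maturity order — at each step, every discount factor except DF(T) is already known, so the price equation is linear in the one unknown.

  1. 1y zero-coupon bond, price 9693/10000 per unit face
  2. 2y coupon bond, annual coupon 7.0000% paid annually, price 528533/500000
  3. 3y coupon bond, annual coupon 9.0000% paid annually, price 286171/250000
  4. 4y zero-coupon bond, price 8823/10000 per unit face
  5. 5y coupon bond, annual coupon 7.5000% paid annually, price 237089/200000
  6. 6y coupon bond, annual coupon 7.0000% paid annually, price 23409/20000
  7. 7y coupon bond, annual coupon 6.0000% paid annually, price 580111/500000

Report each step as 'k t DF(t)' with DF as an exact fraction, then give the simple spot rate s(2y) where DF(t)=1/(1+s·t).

1 1 9693/10000
2 2 1849/2000
3 3 4469/5000
4 4 8823/10000
5 5 8467/10000
6 6 499/625
7 7 7937/10000
s(2y) = (1/(1849/2000) − 1)/(2) = 151/3698 ≈ 4.0833%

step 1 [1y] zero: DF = P = 9693/10000 ≈ 0.969300
step 2 [2y] bond c/1=7/100: DF=(528533/500000 − 7/100·(0.969300))/(1+7/100) = 1849/2000 ≈ 0.924500
step 3 [3y] bond c/1=9/100: DF=(286171/250000 − 9/100·(0.969300+0.924500))/(1+9/100) = 4469/5000 ≈ 0.893800
step 4 [4y] zero: DF = P = 8823/10000 ≈ 0.882300
step 5 [5y] bond c/1=3/40: DF=(237089/200000 − 3/40·(0.969300+0.924500+0.893800+0.882300))/(1+3/40) = 8467/10000 ≈ 0.846700
step 6 [6y] bond c/1=7/100: DF=(23409/20000 − 7/100·(0.969300+0.924500+0.893800+0.882300+0.846700))/(1+7/100) = 499/625 ≈ 0.798400
step 7 [7y] bond c/1=3/50: DF=(580111/500000 − 3/50·(0.969300+0.924500+0.893800+0.882300+0.846700+0.798400))/(1+3/50) = 7937/10000 ≈ 0.793700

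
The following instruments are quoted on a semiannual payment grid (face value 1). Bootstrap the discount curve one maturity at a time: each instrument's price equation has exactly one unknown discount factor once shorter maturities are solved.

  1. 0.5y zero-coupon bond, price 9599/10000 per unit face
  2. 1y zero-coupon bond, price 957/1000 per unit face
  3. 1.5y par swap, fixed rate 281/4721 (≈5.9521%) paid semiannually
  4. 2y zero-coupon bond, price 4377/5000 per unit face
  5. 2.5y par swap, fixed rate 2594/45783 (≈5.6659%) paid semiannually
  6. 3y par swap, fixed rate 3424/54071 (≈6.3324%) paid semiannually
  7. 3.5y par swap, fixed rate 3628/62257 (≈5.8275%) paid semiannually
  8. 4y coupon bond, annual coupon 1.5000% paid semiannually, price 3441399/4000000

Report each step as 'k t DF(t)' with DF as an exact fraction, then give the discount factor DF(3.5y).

1 1/2 9599/10000
2 1 957/1000
3 3/2 9157/10000
4 2 4377/5000
5 5/2 8703/10000
6 3 518/625
7 7/2 4093/5000
8 4 2019/2500
DF(3.5y) = 4093/5000 ≈ 0.818600

step 1 [0.5y] zero: DF = P = 9599/10000 ≈ 0.959900
step 2 [1y] zero: DF = P = 957/1000 ≈ 0.957000
step 3 [1.5y] swap r/2=281/9442: DF=(1 − 281/9442·(0.959900+0.957000))/(1+281/9442) = 9157/10000 ≈ 0.915700
step 4 [2y] zero: DF = P = 4377/5000 ≈ 0.875400
step 5 [2.5y] swap r/2=1297/45783: DF=(1 − 1297/45783·(0.959900+0.957000+0.915700+0.875400))/(1+1297/45783) = 8703/10000 ≈ 0.870300
step 6 [3y] swap r/2=1712/54071: DF=(1 − 1712/54071·(0.959900+0.957000+0.915700+0.875400+0.870300))/(1+1712/54071) = 518/625 ≈ 0.828800
step 7 [3.5y] swap r/2=1814/62257: DF=(1 − 1814/62257·(0.959900+0.957000+0.915700+0.875400+0.870300+0.828800))/(1+1814/62257) = 4093/5000 ≈ 0.818600
step 8 [4y] bond c/2=3/400: DF=(3441399/4000000 − 3/400·(0.959900+0.957000+0.915700+0.875400+0.870300+0.828800+0.818600))/(1+3/400) = 2019/2500 ≈ 0.807600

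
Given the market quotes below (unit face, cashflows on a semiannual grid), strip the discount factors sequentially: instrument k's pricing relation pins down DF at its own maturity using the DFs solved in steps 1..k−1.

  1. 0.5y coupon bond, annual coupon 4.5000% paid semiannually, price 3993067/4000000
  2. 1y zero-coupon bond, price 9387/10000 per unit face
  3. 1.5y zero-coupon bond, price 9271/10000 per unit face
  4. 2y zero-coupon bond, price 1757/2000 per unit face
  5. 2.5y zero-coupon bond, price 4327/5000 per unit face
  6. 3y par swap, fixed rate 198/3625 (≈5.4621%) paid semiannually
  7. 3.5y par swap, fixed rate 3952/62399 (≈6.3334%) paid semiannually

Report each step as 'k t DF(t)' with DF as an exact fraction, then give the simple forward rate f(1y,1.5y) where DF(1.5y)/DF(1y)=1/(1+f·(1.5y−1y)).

step 1 [0.5y] bond c/2=9/400: DF=(3993067/4000000 − 9/400·(0))/(1+9/400) = 9763/10000 ≈ 0.976300
step 2 [1y] zero: DF = P = 9387/10000 ≈ 0.938700
step 3 [1.5y] zero: DF = P = 9271/10000 ≈ 0.927100
step 4 [2y] zero: DF = P = 1757/2000 ≈ 0.878500
step 5 [2.5y] zero: DF = P = 4327/5000 ≈ 0.865400
step 6 [3y] swap r/2=99/3625: DF=(1 − 99/3625·(0.976300+0.938700+0.927100+0.878500+0.865400))/(1+99/3625) = 1703/2000 ≈ 0.851500
step 7 [3.5y] swap r/2=1976/62399: DF=(1 − 1976/62399·(0.976300+0.938700+0.927100+0.878500+0.865400+0.851500))/(1+1976/62399) = 1003/1250 ≈ 0.802400

1 1/2 9763/10000
2 1 9387/10000
3 3/2 9271/10000
4 2 1757/2000
5 5/2 4327/5000
6 3 1703/2000
7 7/2 1003/1250
f(1y,1.5y) = ((9387/10000)/(9271/10000) − 1)/(1/2) = 232/9271 ≈ 2.5024%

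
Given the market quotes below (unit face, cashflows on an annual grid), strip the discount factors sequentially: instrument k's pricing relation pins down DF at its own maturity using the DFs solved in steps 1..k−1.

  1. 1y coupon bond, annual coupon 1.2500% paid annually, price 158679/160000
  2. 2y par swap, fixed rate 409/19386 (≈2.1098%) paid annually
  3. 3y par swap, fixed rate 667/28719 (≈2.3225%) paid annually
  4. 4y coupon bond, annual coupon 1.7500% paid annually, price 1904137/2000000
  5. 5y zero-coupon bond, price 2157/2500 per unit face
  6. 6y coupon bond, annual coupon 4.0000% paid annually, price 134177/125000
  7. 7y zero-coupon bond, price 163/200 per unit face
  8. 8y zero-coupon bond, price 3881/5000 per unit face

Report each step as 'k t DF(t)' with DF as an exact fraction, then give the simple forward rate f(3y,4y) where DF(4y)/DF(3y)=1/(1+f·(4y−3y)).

1 1 1959/2000
2 2 9591/10000
3 3 9333/10000
4 4 8863/10000
5 5 2157/2500
6 6 534/625
7 7 163/200
8 8 3881/5000
f(3y,4y) = ((9333/10000)/(8863/10000) − 1)/(1) = 470/8863 ≈ 5.3029%

step 1 [1y] bond c/1=1/80: DF=(158679/160000 − 1/80·(0))/(1+1/80) = 1959/2000 ≈ 0.979500
step 2 [2y] swap r/1=409/19386: DF=(1 − 409/19386·(0.979500))/(1+409/19386) = 9591/10000 ≈ 0.959100
step 3 [3y] swap r/1=667/28719: DF=(1 − 667/28719·(0.979500+0.959100))/(1+667/28719) = 9333/10000 ≈ 0.933300
step 4 [4y] bond c/1=7/400: DF=(1904137/2000000 − 7/400·(0.979500+0.959100+0.933300))/(1+7/400) = 8863/10000 ≈ 0.886300
step 5 [5y] zero: DF = P = 2157/2500 ≈ 0.862800
step 6 [6y] bond c/1=1/25: DF=(134177/125000 − 1/25·(0.979500+0.959100+0.933300+0.886300+0.862800))/(1+1/25) = 534/625 ≈ 0.854400
step 7 [7y] zero: DF = P = 163/200 ≈ 0.815000
step 8 [8y] zero: DF = P = 3881/5000 ≈ 0.776200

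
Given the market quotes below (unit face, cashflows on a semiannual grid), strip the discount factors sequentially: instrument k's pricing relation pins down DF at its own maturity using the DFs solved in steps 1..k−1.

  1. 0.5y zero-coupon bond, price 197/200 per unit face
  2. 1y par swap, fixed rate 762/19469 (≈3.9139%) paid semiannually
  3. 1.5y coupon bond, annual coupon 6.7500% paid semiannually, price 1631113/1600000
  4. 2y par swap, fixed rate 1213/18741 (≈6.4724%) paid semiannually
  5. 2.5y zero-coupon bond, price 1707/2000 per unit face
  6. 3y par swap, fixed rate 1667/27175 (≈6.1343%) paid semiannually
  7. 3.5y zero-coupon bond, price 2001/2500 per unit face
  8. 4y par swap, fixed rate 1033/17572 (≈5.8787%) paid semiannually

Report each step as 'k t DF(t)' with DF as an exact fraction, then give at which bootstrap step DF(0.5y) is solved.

step 1 [0.5y] zero: DF = P = 197/200 ≈ 0.985000
step 2 [1y] swap r/2=381/19469: DF=(1 − 381/19469·(0.985000))/(1+381/19469) = 9619/10000 ≈ 0.961900
step 3 [1.5y] bond c/2=27/800: DF=(1631113/1600000 − 27/800·(0.985000+0.961900))/(1+27/800) = 4613/5000 ≈ 0.922600
step 4 [2y] swap r/2=1213/37482: DF=(1 − 1213/37482·(0.985000+0.961900+0.922600))/(1+1213/37482) = 8787/10000 ≈ 0.878700
step 5 [2.5y] zero: DF = P = 1707/2000 ≈ 0.853500
step 6 [3y] swap r/2=1667/54350: DF=(1 − 1667/54350·(0.985000+0.961900+0.922600+0.878700+0.853500))/(1+1667/54350) = 8333/10000 ≈ 0.833300
step 7 [3.5y] zero: DF = P = 2001/2500 ≈ 0.800400
step 8 [4y] swap r/2=1033/35144: DF=(1 − 1033/35144·(0.985000+0.961900+0.922600+0.878700+0.853500+0.833300+0.800400))/(1+1033/35144) = 3967/5000 ≈ 0.793400

1 1/2 197/200
2 1 9619/10000
3 3/2 4613/5000
4 2 8787/10000
5 5/2 1707/2000
6 3 8333/10000
7 7/2 2001/2500
8 4 3967/5000
DF(0.5y) is solved at step 1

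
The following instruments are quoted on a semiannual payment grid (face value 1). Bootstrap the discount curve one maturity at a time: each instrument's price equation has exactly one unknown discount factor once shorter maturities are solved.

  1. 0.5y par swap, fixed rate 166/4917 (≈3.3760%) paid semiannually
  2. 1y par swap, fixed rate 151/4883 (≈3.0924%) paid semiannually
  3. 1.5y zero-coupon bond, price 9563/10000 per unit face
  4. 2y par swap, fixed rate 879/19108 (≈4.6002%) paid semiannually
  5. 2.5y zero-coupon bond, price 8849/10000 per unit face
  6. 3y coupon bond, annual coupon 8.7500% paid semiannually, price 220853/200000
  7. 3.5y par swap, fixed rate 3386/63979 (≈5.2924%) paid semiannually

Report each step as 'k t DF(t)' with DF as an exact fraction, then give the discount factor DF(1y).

1 1/2 4917/5000
2 1 4849/5000
3 3/2 9563/10000
4 2 9121/10000
5 5/2 8849/10000
6 3 8607/10000
7 7/2 8307/10000
DF(1y) = 4849/5000 ≈ 0.969800

step 1 [0.5y] swap r/2=83/4917: DF=(1 − 83/4917·(0))/(1+83/4917) = 4917/5000 ≈ 0.983400
step 2 [1y] swap r/2=151/9766: DF=(1 − 151/9766·(0.983400))/(1+151/9766) = 4849/5000 ≈ 0.969800
step 3 [1.5y] zero: DF = P = 9563/10000 ≈ 0.956300
step 4 [2y] swap r/2=879/38216: DF=(1 − 879/38216·(0.983400+0.969800+0.956300))/(1+879/38216) = 9121/10000 ≈ 0.912100
step 5 [2.5y] zero: DF = P = 8849/10000 ≈ 0.884900
step 6 [3y] bond c/2=7/160: DF=(220853/200000 − 7/160·(0.983400+0.969800+0.956300+0.912100+0.884900))/(1+7/160) = 8607/10000 ≈ 0.860700
step 7 [3.5y] swap r/2=1693/63979: DF=(1 − 1693/63979·(0.983400+0.969800+0.956300+0.912100+0.884900+0.860700))/(1+1693/63979) = 8307/10000 ≈ 0.830700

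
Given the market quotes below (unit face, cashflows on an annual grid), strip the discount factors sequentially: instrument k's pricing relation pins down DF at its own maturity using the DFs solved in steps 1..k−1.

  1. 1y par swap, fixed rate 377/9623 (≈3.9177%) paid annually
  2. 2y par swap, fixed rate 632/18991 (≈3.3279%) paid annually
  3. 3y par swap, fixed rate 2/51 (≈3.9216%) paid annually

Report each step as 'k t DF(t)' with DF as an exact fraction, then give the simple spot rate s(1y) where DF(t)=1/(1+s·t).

step 1 [1y] swap r/1=377/9623: DF=(1 − 377/9623·(0))/(1+377/9623) = 9623/10000 ≈ 0.962300
step 2 [2y] swap r/1=632/18991: DF=(1 − 632/18991·(0.962300))/(1+632/18991) = 1171/1250 ≈ 0.936800
step 3 [3y] swap r/1=2/51: DF=(1 − 2/51·(0.962300+0.936800))/(1+2/51) = 4453/5000 ≈ 0.890600

1 1 9623/10000
2 2 1171/1250
3 3 4453/5000
s(1y) = (1/(9623/10000) − 1)/(1) = 377/9623 ≈ 3.9177%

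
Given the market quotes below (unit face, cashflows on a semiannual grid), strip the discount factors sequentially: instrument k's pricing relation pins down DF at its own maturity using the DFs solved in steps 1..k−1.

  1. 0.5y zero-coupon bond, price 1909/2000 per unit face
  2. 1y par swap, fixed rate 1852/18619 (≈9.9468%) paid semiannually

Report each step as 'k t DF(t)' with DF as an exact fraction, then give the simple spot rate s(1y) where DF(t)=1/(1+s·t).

step 1 [0.5y] zero: DF = P = 1909/2000 ≈ 0.954500
step 2 [1y] swap r/2=926/18619: DF=(1 − 926/18619·(0.954500))/(1+926/18619) = 4537/5000 ≈ 0.907400

1 1/2 1909/2000
2 1 4537/5000
s(1y) = (1/(4537/5000) − 1)/(1) = 463/4537 ≈ 10.2050%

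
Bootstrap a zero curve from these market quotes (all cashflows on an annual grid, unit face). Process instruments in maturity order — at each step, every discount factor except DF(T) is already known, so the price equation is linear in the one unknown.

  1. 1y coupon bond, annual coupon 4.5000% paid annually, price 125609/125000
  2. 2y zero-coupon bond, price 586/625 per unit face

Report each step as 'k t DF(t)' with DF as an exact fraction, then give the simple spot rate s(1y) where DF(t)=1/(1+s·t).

step 1 [1y] bond c/1=9/200: DF=(125609/125000 − 9/200·(0))/(1+9/200) = 601/625 ≈ 0.961600
step 2 [2y] zero: DF = P = 586/625 ≈ 0.937600

1 1 601/625
2 2 586/625
s(1y) = (1/(601/625) − 1)/(1) = 24/601 ≈ 3.9933%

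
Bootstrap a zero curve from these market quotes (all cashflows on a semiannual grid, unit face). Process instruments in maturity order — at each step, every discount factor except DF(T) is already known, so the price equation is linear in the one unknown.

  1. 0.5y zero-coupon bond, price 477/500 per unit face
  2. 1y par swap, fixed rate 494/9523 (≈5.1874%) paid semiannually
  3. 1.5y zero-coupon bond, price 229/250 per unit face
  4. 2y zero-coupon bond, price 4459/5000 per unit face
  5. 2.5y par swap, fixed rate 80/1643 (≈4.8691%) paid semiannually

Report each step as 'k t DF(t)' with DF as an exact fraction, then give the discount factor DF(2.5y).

step 1 [0.5y] zero: DF = P = 477/500 ≈ 0.954000
step 2 [1y] swap r/2=247/9523: DF=(1 − 247/9523·(0.954000))/(1+247/9523) = 4753/5000 ≈ 0.950600
step 3 [1.5y] zero: DF = P = 229/250 ≈ 0.916000
step 4 [2y] zero: DF = P = 4459/5000 ≈ 0.891800
step 5 [2.5y] swap r/2=40/1643: DF=(1 − 40/1643·(0.954000+0.950600+0.916000+0.891800))/(1+40/1643) = 111/125 ≈ 0.888000

1 1/2 477/500
2 1 4753/5000
3 3/2 229/250
4 2 4459/5000
5 5/2 111/125
DF(2.5y) = 111/125 ≈ 0.888000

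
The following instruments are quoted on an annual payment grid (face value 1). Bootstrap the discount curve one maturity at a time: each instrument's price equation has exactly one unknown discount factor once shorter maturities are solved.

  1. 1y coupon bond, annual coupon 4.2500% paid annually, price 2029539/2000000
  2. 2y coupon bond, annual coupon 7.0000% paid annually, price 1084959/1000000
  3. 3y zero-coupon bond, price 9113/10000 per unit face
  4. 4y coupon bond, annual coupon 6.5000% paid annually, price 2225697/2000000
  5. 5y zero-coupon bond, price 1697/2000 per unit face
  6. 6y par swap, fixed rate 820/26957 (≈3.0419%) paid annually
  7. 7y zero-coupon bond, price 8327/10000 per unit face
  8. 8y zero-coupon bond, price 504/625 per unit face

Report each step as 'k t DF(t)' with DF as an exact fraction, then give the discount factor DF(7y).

1 1 4867/5000
2 2 9503/10000
3 3 9113/10000
4 4 8719/10000
5 5 1697/2000
6 6 209/250
7 7 8327/10000
8 8 504/625
DF(7y) = 8327/10000 ≈ 0.832700

step 1 [1y] bond c/1=17/400: DF=(2029539/2000000 − 17/400·(0))/(1+17/400) = 4867/5000 ≈ 0.973400
step 2 [2y] bond c/1=7/100: DF=(1084959/1000000 − 7/100·(0.973400))/(1+7/100) = 9503/10000 ≈ 0.950300
step 3 [3y] zero: DF = P = 9113/10000 ≈ 0.911300
step 4 [4y] bond c/1=13/200: DF=(2225697/2000000 − 13/200·(0.973400+0.950300+0.911300))/(1+13/200) = 8719/10000 ≈ 0.871900
step 5 [5y] zero: DF = P = 1697/2000 ≈ 0.848500
step 6 [6y] swap r/1=820/26957: DF=(1 − 820/26957·(0.973400+0.950300+0.911300+0.871900+0.848500))/(1+820/26957) = 209/250 ≈ 0.836000
step 7 [7y] zero: DF = P = 8327/10000 ≈ 0.832700
step 8 [8y] zero: DF = P = 504/625 ≈ 0.806400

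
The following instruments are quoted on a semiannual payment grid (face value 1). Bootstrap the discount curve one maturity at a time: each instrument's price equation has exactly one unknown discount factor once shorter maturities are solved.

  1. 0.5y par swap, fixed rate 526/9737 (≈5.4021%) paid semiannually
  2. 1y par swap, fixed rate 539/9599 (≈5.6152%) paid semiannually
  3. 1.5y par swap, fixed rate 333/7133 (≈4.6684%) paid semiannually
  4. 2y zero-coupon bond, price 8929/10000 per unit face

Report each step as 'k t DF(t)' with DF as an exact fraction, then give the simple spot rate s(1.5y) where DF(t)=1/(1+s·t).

1 1/2 9737/10000
2 1 9461/10000
3 3/2 4667/5000
4 2 8929/10000
s(1.5y) = (1/(4667/5000) − 1)/(3/2) = 222/4667 ≈ 4.7568%

step 1 [0.5y] swap r/2=263/9737: DF=(1 − 263/9737·(0))/(1+263/9737) = 9737/10000 ≈ 0.973700
step 2 [1y] swap r/2=539/19198: DF=(1 − 539/19198·(0.973700))/(1+539/19198) = 9461/10000 ≈ 0.946100
step 3 [1.5y] swap r/2=333/14266: DF=(1 − 333/14266·(0.973700+0.946100))/(1+333/14266) = 4667/5000 ≈ 0.933400
step 4 [2y] zero: DF = P = 8929/10000 ≈ 0.892900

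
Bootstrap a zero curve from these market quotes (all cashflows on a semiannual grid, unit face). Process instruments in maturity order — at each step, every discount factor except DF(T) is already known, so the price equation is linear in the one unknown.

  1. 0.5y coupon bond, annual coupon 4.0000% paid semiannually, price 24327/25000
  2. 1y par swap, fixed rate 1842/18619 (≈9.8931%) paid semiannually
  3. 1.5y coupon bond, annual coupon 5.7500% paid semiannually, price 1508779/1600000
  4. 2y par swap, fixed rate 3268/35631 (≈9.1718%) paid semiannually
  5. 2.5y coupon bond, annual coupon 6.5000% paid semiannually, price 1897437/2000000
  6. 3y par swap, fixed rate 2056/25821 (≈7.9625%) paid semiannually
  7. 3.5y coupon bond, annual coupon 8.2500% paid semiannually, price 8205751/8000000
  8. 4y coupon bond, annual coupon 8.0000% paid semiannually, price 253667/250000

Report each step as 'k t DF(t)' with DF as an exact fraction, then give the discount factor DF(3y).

1 1/2 477/500
2 1 9079/10000
3 3/2 4323/5000
4 2 4183/5000
5 5/2 8067/10000
6 3 993/1250
7 7/2 1561/2000
8 4 747/1000
DF(3y) = 993/1250 ≈ 0.794400

step 1 [0.5y] bond c/2=1/50: DF=(24327/25000 − 1/50·(0))/(1+1/50) = 477/500 ≈ 0.954000
step 2 [1y] swap r/2=921/18619: DF=(1 − 921/18619·(0.954000))/(1+921/18619) = 9079/10000 ≈ 0.907900
step 3 [1.5y] bond c/2=23/800: DF=(1508779/1600000 − 23/800·(0.954000+0.907900))/(1+23/800) = 4323/5000 ≈ 0.864600
step 4 [2y] swap r/2=1634/35631: DF=(1 − 1634/35631·(0.954000+0.907900+0.864600))/(1+1634/35631) = 4183/5000 ≈ 0.836600
step 5 [2.5y] bond c/2=13/400: DF=(1897437/2000000 − 13/400·(0.954000+0.907900+0.864600+0.836600))/(1+13/400) = 8067/10000 ≈ 0.806700
step 6 [3y] swap r/2=1028/25821: DF=(1 − 1028/25821·(0.954000+0.907900+0.864600+0.836600+0.806700))/(1+1028/25821) = 993/1250 ≈ 0.794400
step 7 [3.5y] bond c/2=33/800: DF=(8205751/8000000 − 33/800·(0.954000+0.907900+0.864600+0.836600+0.806700+0.794400))/(1+33/800) = 1561/2000 ≈ 0.780500
step 8 [4y] bond c/2=1/25: DF=(253667/250000 − 1/25·(0.954000+0.907900+0.864600+0.836600+0.806700+0.794400+0.780500))/(1+1/25) = 747/1000 ≈ 0.747000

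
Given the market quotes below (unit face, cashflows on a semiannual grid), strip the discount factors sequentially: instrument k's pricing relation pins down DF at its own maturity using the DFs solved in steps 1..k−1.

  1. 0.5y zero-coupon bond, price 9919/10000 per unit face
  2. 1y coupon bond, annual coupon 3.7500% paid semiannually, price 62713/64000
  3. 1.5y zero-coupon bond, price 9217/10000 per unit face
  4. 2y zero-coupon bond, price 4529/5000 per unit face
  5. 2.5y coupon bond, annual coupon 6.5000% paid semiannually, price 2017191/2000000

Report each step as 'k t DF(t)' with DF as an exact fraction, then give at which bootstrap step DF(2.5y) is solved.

step 1 [0.5y] zero: DF = P = 9919/10000 ≈ 0.991900
step 2 [1y] bond c/2=3/160: DF=(62713/64000 − 3/160·(0.991900))/(1+3/160) = 2359/2500 ≈ 0.943600
step 3 [1.5y] zero: DF = P = 9217/10000 ≈ 0.921700
step 4 [2y] zero: DF = P = 4529/5000 ≈ 0.905800
step 5 [2.5y] bond c/2=13/400: DF=(2017191/2000000 − 13/400·(0.991900+0.943600+0.921700+0.905800))/(1+13/400) = 1073/1250 ≈ 0.858400

1 1/2 9919/10000
2 1 2359/2500
3 3/2 9217/10000
4 2 4529/5000
5 5/2 1073/1250
DF(2.5y) is solved at step 5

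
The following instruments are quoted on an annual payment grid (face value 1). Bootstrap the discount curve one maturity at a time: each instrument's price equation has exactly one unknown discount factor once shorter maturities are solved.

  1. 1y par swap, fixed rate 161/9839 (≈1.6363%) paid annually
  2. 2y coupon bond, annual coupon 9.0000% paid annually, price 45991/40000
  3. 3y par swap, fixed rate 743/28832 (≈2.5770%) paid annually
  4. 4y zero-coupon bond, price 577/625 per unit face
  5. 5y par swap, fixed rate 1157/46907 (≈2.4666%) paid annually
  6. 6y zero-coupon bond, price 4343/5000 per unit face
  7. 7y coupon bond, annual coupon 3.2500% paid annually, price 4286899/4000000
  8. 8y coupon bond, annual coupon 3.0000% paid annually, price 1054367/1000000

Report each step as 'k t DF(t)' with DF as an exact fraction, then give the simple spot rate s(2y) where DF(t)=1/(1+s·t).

step 1 [1y] swap r/1=161/9839: DF=(1 − 161/9839·(0))/(1+161/9839) = 9839/10000 ≈ 0.983900
step 2 [2y] bond c/1=9/100: DF=(45991/40000 − 9/100·(0.983900))/(1+9/100) = 1217/1250 ≈ 0.973600
step 3 [3y] swap r/1=743/28832: DF=(1 − 743/28832·(0.983900+0.973600))/(1+743/28832) = 9257/10000 ≈ 0.925700
step 4 [4y] zero: DF = P = 577/625 ≈ 0.923200
step 5 [5y] swap r/1=1157/46907: DF=(1 − 1157/46907·(0.983900+0.973600+0.925700+0.923200))/(1+1157/46907) = 8843/10000 ≈ 0.884300
step 6 [6y] zero: DF = P = 4343/5000 ≈ 0.868600
step 7 [7y] bond c/1=13/400: DF=(4286899/4000000 − 13/400·(0.983900+0.973600+0.925700+0.923200+0.884300+0.868600))/(1+13/400) = 863/1000 ≈ 0.863000
step 8 [8y] bond c/1=3/100: DF=(1054367/1000000 − 3/100·(0.983900+0.973600+0.925700+0.923200+0.884300+0.868600+0.863000))/(1+3/100) = 4183/5000 ≈ 0.836600

1 1 9839/10000
2 2 1217/1250
3 3 9257/10000
4 4 577/625
5 5 8843/10000
6 6 4343/5000
7 7 863/1000
8 8 4183/5000
s(2y) = (1/(1217/1250) − 1)/(2) = 33/2434 ≈ 1.3558%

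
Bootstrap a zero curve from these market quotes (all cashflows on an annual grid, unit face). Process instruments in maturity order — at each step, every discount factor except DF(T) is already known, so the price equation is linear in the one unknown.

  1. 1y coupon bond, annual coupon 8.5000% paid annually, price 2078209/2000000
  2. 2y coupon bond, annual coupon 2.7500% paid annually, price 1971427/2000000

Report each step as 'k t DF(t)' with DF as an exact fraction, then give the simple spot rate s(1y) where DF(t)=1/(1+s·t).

1 1 9577/10000
2 2 9337/10000
s(1y) = (1/(9577/10000) − 1)/(1) = 423/9577 ≈ 4.4168%

step 1 [1y] bond c/1=17/200: DF=(2078209/2000000 − 17/200·(0))/(1+17/200) = 9577/10000 ≈ 0.957700
step 2 [2y] bond c/1=11/400: DF=(1971427/2000000 − 11/400·(0.957700))/(1+11/400) = 9337/10000 ≈ 0.933700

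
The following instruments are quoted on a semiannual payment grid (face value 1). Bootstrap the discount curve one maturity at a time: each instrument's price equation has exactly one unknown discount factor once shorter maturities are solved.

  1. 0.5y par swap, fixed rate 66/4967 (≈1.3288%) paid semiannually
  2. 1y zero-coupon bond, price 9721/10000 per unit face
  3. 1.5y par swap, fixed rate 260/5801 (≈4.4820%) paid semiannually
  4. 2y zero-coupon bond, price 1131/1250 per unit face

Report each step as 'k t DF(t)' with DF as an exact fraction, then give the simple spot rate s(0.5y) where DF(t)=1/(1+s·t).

1 1/2 4967/5000
2 1 9721/10000
3 3/2 187/200
4 2 1131/1250
s(0.5y) = (1/(4967/5000) − 1)/(1/2) = 66/4967 ≈ 1.3288%

step 1 [0.5y] swap r/2=33/4967: DF=(1 − 33/4967·(0))/(1+33/4967) = 4967/5000 ≈ 0.993400
step 2 [1y] zero: DF = P = 9721/10000 ≈ 0.972100
step 3 [1.5y] swap r/2=130/5801: DF=(1 − 130/5801·(0.993400+0.972100))/(1+130/5801) = 187/200 ≈ 0.935000
step 4 [2y] zero: DF = P = 1131/1250 ≈ 0.904800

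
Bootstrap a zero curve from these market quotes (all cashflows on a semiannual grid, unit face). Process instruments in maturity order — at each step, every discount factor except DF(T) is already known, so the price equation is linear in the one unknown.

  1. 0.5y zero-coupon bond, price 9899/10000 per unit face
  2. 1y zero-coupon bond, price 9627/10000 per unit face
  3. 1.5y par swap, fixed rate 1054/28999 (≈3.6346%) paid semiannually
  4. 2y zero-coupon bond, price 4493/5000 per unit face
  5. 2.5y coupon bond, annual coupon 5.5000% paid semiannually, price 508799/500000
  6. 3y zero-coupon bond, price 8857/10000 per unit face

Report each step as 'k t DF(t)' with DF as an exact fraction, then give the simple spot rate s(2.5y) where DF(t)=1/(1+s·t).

step 1 [0.5y] zero: DF = P = 9899/10000 ≈ 0.989900
step 2 [1y] zero: DF = P = 9627/10000 ≈ 0.962700
step 3 [1.5y] swap r/2=527/28999: DF=(1 − 527/28999·(0.989900+0.962700))/(1+527/28999) = 9473/10000 ≈ 0.947300
step 4 [2y] zero: DF = P = 4493/5000 ≈ 0.898600
step 5 [2.5y] bond c/2=11/400: DF=(508799/500000 − 11/400·(0.989900+0.962700+0.947300+0.898600))/(1+11/400) = 8887/10000 ≈ 0.888700
step 6 [3y] zero: DF = P = 8857/10000 ≈ 0.885700

1 1/2 9899/10000
2 1 9627/10000
3 3/2 9473/10000
4 2 4493/5000
5 5/2 8887/10000
6 3 8857/10000
s(2.5y) = (1/(8887/10000) − 1)/(5/2) = 2226/44435 ≈ 5.0096%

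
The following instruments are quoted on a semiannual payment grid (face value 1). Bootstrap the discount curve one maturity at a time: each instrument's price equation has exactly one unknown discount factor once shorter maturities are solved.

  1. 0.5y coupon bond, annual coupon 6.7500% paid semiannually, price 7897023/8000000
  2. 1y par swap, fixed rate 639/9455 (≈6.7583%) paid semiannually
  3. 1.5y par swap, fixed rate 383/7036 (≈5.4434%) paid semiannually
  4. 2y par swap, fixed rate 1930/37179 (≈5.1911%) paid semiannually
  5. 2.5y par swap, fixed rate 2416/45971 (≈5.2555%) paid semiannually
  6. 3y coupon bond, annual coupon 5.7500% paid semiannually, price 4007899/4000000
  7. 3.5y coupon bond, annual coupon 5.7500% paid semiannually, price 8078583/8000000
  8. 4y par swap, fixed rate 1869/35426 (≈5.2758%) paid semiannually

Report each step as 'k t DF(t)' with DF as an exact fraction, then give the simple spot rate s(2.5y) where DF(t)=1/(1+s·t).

1 1/2 9549/10000
2 1 9361/10000
3 3/2 4617/5000
4 2 1807/2000
5 5/2 1099/1250
6 3 1691/2000
7 7/2 1659/2000
8 4 8131/10000
s(2.5y) = (1/(1099/1250) − 1)/(5/2) = 302/5495 ≈ 5.4959%

step 1 [0.5y] bond c/2=27/800: DF=(7897023/8000000 − 27/800·(0))/(1+27/800) = 9549/10000 ≈ 0.954900
step 2 [1y] swap r/2=639/18910: DF=(1 − 639/18910·(0.954900))/(1+639/18910) = 9361/10000 ≈ 0.936100
step 3 [1.5y] swap r/2=383/14072: DF=(1 − 383/14072·(0.954900+0.936100))/(1+383/14072) = 4617/5000 ≈ 0.923400
step 4 [2y] swap r/2=965/37179: DF=(1 − 965/37179·(0.954900+0.936100+0.923400))/(1+965/37179) = 1807/2000 ≈ 0.903500
step 5 [2.5y] swap r/2=1208/45971: DF=(1 − 1208/45971·(0.954900+0.936100+0.923400+0.903500))/(1+1208/45971) = 1099/1250 ≈ 0.879200
step 6 [3y] bond c/2=23/800: DF=(4007899/4000000 − 23/800·(0.954900+0.936100+0.923400+0.903500+0.879200))/(1+23/800) = 1691/2000 ≈ 0.845500
step 7 [3.5y] bond c/2=23/800: DF=(8078583/8000000 − 23/800·(0.954900+0.936100+0.923400+0.903500+0.879200+0.845500))/(1+23/800) = 1659/2000 ≈ 0.829500
step 8 [4y] swap r/2=1869/70852: DF=(1 − 1869/70852·(0.954900+0.936100+0.923400+0.903500+0.879200+0.845500+0.829500))/(1+1869/70852) = 8131/10000 ≈ 0.813100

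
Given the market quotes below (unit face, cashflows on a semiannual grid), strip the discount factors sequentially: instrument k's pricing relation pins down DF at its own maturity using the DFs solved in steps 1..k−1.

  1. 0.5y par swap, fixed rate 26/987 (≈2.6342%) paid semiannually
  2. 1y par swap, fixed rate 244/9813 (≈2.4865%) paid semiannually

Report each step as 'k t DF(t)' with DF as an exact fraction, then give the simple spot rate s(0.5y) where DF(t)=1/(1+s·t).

step 1 [0.5y] swap r/2=13/987: DF=(1 − 13/987·(0))/(1+13/987) = 987/1000 ≈ 0.987000
step 2 [1y] swap r/2=122/9813: DF=(1 − 122/9813·(0.987000))/(1+122/9813) = 2439/2500 ≈ 0.975600

1 1/2 987/1000
2 1 2439/2500
s(0.5y) = (1/(987/1000) − 1)/(1/2) = 26/987 ≈ 2.6342%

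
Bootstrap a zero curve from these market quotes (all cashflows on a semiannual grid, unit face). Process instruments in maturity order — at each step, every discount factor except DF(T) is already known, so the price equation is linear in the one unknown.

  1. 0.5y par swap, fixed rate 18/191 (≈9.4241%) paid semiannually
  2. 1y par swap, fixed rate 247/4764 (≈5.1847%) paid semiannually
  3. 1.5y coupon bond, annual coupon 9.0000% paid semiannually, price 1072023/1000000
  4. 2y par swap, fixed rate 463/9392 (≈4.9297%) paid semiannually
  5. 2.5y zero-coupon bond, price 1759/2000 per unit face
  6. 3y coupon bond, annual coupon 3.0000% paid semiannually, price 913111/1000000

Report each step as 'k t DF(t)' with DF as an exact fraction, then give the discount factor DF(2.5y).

1 1/2 191/200
2 1 4753/5000
3 3/2 4719/5000
4 2 4537/5000
5 5/2 1759/2000
6 3 8311/10000
DF(2.5y) = 1759/2000 ≈ 0.879500

step 1 [0.5y] swap r/2=9/191: DF=(1 − 9/191·(0))/(1+9/191) = 191/200 ≈ 0.955000
step 2 [1y] swap r/2=247/9528: DF=(1 − 247/9528·(0.955000))/(1+247/9528) = 4753/5000 ≈ 0.950600
step 3 [1.5y] bond c/2=9/200: DF=(1072023/1000000 − 9/200·(0.955000+0.950600))/(1+9/200) = 4719/5000 ≈ 0.943800
step 4 [2y] swap r/2=463/18784: DF=(1 − 463/18784·(0.955000+0.950600+0.943800))/(1+463/18784) = 4537/5000 ≈ 0.907400
step 5 [2.5y] zero: DF = P = 1759/2000 ≈ 0.879500
step 6 [3y] bond c/2=3/200: DF=(913111/1000000 − 3/200·(0.955000+0.950600+0.943800+0.907400+0.879500))/(1+3/200) = 8311/10000 ≈ 0.831100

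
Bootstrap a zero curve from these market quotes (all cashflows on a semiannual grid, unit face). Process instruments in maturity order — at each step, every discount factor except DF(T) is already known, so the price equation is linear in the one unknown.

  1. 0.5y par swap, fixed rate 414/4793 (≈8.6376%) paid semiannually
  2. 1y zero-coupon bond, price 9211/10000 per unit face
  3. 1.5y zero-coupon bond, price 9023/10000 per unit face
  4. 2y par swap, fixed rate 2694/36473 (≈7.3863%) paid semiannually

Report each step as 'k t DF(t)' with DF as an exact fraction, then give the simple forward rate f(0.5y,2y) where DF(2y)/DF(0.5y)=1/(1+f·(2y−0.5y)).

1 1/2 4793/5000
2 1 9211/10000
3 3/2 9023/10000
4 2 8653/10000
f(0.5y,2y) = ((4793/5000)/(8653/10000) − 1)/(3/2) = 622/8653 ≈ 7.1883%

step 1 [0.5y] swap r/2=207/4793: DF=(1 − 207/4793·(0))/(1+207/4793) = 4793/5000 ≈ 0.958600
step 2 [1y] zero: DF = P = 9211/10000 ≈ 0.921100
step 3 [1.5y] zero: DF = P = 9023/10000 ≈ 0.902300
step 4 [2y] swap r/2=1347/36473: DF=(1 − 1347/36473·(0.958600+0.921100+0.902300))/(1+1347/36473) = 8653/10000 ≈ 0.865300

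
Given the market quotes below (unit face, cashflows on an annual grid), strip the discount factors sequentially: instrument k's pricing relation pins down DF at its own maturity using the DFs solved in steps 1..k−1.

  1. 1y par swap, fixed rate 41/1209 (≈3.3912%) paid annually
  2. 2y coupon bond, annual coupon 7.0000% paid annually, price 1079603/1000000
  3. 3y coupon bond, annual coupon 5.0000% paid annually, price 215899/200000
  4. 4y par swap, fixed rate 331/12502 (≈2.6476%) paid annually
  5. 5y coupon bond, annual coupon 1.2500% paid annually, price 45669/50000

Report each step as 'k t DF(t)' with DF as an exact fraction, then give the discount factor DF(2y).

step 1 [1y] swap r/1=41/1209: DF=(1 − 41/1209·(0))/(1+41/1209) = 1209/1250 ≈ 0.967200
step 2 [2y] bond c/1=7/100: DF=(1079603/1000000 − 7/100·(0.967200))/(1+7/100) = 9457/10000 ≈ 0.945700
step 3 [3y] bond c/1=1/20: DF=(215899/200000 − 1/20·(0.967200+0.945700))/(1+1/20) = 937/1000 ≈ 0.937000
step 4 [4y] swap r/1=331/12502: DF=(1 − 331/12502·(0.967200+0.945700+0.937000))/(1+331/12502) = 9007/10000 ≈ 0.900700
step 5 [5y] bond c/1=1/80: DF=(45669/50000 − 1/80·(0.967200+0.945700+0.937000+0.900700))/(1+1/80) = 4279/5000 ≈ 0.855800

1 1 1209/1250
2 2 9457/10000
3 3 937/1000
4 4 9007/10000
5 5 4279/5000
DF(2y) = 9457/10000 ≈ 0.945700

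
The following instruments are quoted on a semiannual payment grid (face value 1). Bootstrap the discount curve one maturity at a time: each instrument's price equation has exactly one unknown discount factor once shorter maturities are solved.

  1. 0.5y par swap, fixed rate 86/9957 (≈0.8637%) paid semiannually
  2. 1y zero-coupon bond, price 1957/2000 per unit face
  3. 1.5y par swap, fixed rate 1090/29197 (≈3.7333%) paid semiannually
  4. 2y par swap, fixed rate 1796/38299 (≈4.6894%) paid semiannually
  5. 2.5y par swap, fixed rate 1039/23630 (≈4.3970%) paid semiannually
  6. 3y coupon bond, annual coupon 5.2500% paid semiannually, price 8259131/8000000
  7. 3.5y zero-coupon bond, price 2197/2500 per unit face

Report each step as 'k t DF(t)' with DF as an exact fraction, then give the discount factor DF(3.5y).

step 1 [0.5y] swap r/2=43/9957: DF=(1 − 43/9957·(0))/(1+43/9957) = 9957/10000 ≈ 0.995700
step 2 [1y] zero: DF = P = 1957/2000 ≈ 0.978500
step 3 [1.5y] swap r/2=545/29197: DF=(1 − 545/29197·(0.995700+0.978500))/(1+545/29197) = 1891/2000 ≈ 0.945500
step 4 [2y] swap r/2=898/38299: DF=(1 − 898/38299·(0.995700+0.978500+0.945500))/(1+898/38299) = 4551/5000 ≈ 0.910200
step 5 [2.5y] swap r/2=1039/47260: DF=(1 − 1039/47260·(0.995700+0.978500+0.945500+0.910200))/(1+1039/47260) = 8961/10000 ≈ 0.896100
step 6 [3y] bond c/2=21/800: DF=(8259131/8000000 − 21/800·(0.995700+0.978500+0.945500+0.910200+0.896100))/(1+21/800) = 8851/10000 ≈ 0.885100
step 7 [3.5y] zero: DF = P = 2197/2500 ≈ 0.878800

1 1/2 9957/10000
2 1 1957/2000
3 3/2 1891/2000
4 2 4551/5000
5 5/2 8961/10000
6 3 8851/10000
7 7/2 2197/2500
DF(3.5y) = 2197/2500 ≈ 0.878800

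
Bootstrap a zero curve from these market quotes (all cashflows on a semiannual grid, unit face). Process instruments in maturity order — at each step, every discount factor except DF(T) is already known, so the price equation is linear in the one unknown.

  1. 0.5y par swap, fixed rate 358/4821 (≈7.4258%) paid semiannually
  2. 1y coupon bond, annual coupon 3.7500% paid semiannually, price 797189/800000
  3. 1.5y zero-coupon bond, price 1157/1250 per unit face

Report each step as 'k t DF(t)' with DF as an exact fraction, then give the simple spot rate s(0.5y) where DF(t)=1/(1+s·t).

step 1 [0.5y] swap r/2=179/4821: DF=(1 − 179/4821·(0))/(1+179/4821) = 4821/5000 ≈ 0.964200
step 2 [1y] bond c/2=3/160: DF=(797189/800000 − 3/160·(0.964200))/(1+3/160) = 2401/2500 ≈ 0.960400
step 3 [1.5y] zero: DF = P = 1157/1250 ≈ 0.925600

1 1/2 4821/5000
2 1 2401/2500
3 3/2 1157/1250
s(0.5y) = (1/(4821/5000) − 1)/(1/2) = 358/4821 ≈ 7.4258%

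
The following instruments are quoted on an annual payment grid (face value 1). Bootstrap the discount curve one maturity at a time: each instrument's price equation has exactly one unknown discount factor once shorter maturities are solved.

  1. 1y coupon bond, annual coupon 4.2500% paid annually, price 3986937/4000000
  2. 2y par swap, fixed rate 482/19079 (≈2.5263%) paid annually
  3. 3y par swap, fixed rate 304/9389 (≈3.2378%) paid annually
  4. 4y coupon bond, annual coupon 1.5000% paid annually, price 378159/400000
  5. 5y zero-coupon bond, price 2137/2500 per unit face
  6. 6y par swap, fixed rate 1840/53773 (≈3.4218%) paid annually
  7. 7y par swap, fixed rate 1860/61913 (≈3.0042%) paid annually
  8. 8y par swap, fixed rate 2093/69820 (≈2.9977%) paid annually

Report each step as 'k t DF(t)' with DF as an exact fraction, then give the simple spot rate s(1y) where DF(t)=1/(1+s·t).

1 1 9561/10000
2 2 4759/5000
3 3 568/625
4 4 4449/5000
5 5 2137/2500
6 6 102/125
7 7 407/500
8 8 7907/10000
s(1y) = (1/(9561/10000) − 1)/(1) = 439/9561 ≈ 4.5916%

step 1 [1y] bond c/1=17/400: DF=(3986937/4000000 − 17/400·(0))/(1+17/400) = 9561/10000 ≈ 0.956100
step 2 [2y] swap r/1=482/19079: DF=(1 − 482/19079·(0.956100))/(1+482/19079) = 4759/5000 ≈ 0.951800
step 3 [3y] swap r/1=304/9389: DF=(1 − 304/9389·(0.956100+0.951800))/(1+304/9389) = 568/625 ≈ 0.908800
step 4 [4y] bond c/1=3/200: DF=(378159/400000 − 3/200·(0.956100+0.951800+0.908800))/(1+3/200) = 4449/5000 ≈ 0.889800
step 5 [5y] zero: DF = P = 2137/2500 ≈ 0.854800
step 6 [6y] swap r/1=1840/53773: DF=(1 − 1840/53773·(0.956100+0.951800+0.908800+0.889800+0.854800))/(1+1840/53773) = 102/125 ≈ 0.816000
step 7 [7y] swap r/1=1860/61913: DF=(1 − 1860/61913·(0.956100+0.951800+0.908800+0.889800+0.854800+0.816000))/(1+1860/61913) = 407/500 ≈ 0.814000
step 8 [8y] swap r/1=2093/69820: DF=(1 − 2093/69820·(0.956100+0.951800+0.908800+0.889800+0.854800+0.816000+0.814000))/(1+2093/69820) = 7907/10000 ≈ 0.790700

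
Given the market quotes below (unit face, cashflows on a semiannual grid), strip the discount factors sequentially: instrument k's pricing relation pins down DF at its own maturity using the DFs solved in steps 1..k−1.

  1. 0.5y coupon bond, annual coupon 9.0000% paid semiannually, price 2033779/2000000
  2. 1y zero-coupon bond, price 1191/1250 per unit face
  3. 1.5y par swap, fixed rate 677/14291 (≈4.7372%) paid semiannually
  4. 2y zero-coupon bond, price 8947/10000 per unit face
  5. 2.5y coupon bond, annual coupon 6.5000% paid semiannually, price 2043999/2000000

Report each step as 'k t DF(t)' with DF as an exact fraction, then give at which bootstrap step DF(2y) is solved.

step 1 [0.5y] bond c/2=9/200: DF=(2033779/2000000 − 9/200·(0))/(1+9/200) = 9731/10000 ≈ 0.973100
step 2 [1y] zero: DF = P = 1191/1250 ≈ 0.952800
step 3 [1.5y] swap r/2=677/28582: DF=(1 − 677/28582·(0.973100+0.952800))/(1+677/28582) = 9323/10000 ≈ 0.932300
step 4 [2y] zero: DF = P = 8947/10000 ≈ 0.894700
step 5 [2.5y] bond c/2=13/400: DF=(2043999/2000000 − 13/400·(0.973100+0.952800+0.932300+0.894700))/(1+13/400) = 8717/10000 ≈ 0.871700

1 1/2 9731/10000
2 1 1191/1250
3 3/2 9323/10000
4 2 8947/10000
5 5/2 8717/10000
DF(2y) is solved at step 4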